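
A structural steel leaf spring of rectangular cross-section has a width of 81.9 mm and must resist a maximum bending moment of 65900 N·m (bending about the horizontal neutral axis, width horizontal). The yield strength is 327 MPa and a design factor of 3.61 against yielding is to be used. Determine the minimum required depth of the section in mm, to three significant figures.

σ_allow = 327/3.61 = 90.58 MPa.
For a rectangular section σ = 6M/(bh²), so h² = 6M/(b σ_allow) = 6×6.5900×10^7/(81.9×90.58) = 53300 mm².
h = 230.9 mm.

h = 231 mm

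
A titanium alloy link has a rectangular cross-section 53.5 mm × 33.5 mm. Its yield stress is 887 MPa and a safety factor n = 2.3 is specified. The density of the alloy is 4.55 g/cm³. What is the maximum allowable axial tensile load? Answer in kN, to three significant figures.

F_allow = 691 kN

σ_allow = 887/2.3 = 385.7 MPa.
A = 53.5×33.5 = 1792 mm².
F_allow = σ_allow × A = 385.7×1792 = 691200 N.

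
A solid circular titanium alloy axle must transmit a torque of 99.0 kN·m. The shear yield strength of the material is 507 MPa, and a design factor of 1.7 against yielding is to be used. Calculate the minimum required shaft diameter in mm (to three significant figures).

d = 119 mm

Allowable shear stress τ_allow = 507/1.7 = 298.2 MPa.
For a solid shaft τ = 16T/(πd³), so d³ = 16T/(π τ_allow) = 16×9.9000×10^7/(π×298.2) = 1.691×10^6 mm³.
d = (1.691×10^6)^(1/3) = 119.1 mm.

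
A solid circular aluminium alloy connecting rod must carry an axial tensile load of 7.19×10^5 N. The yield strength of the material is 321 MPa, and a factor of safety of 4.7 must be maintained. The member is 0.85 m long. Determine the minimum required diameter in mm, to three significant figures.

d = 116 mm

Allowable stress σ_allow = 321/4.7 = 68.30 MPa.
Required area A = F/σ_allow = 719000/68.30 = 10530 mm².
A = πd²/4 → d = √(4A/π) = 115.8 mm.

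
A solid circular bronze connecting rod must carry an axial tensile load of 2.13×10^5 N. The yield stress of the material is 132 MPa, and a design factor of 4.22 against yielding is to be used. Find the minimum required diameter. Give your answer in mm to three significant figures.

d = 93.1 mm

Allowable stress σ_allow = 132/4.22 = 31.28 MPa.
Required area A = F/σ_allow = 213000/31.28 = 6810 mm².
A = πd²/4 → d = √(4A/π) = 93.11 mm.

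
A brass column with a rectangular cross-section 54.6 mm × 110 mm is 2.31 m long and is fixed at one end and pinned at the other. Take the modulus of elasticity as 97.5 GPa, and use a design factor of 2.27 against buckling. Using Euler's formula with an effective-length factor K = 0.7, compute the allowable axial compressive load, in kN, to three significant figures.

P_allow = 242 kN

Buckling occurs about the weak axis: I_min = h·b³/12 = 110×54.6³/12 = 1.492×10^6 mm⁴ (b = 54.6 mm is the smaller dimension).
Effective length L_e = KL = 0.7×2.31 m = 1617 mm.
Euler critical load P_cr = π²EI/L_e² = π²×97500×1.492×10^6/1617² = 549100 N.
P_allow = P_cr/n = 549100/2.27 = 241900 N.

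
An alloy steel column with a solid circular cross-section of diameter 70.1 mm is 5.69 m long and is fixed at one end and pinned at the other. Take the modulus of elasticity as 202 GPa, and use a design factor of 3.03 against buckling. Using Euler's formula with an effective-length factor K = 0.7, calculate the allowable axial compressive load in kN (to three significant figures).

I = πd⁴/64 = π×70.1⁴/64 = 1.185×10^6 mm⁴.
Effective length L_e = KL = 0.7×5.69 m = 3983 mm.
Euler critical load P_cr = π²EI/L_e² = π²×202000×1.185×10^6/3983² = 149000 N.
P_allow = P_cr/n = 149000/3.03 = 49160 N.

P_allow = 49.2 kN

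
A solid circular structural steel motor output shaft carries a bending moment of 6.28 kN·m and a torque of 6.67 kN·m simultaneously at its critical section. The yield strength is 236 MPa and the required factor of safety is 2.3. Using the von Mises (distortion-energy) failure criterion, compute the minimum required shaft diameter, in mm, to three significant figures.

d = 94.6 mm

σ_allow = σ_y/n = 236/2.3 = 102.6 MPa.
For a solid shaft σ_b = 32M/(πd³) and τ = 16T/(πd³), so the von Mises stress is σ' = (16/πd³)·√(4M²+3T²).
√(4M²+3T²) = √(4×(6.280×10^6)² + 3×(6.670×10^6)²) = 1.707×10^7 N·mm.
d³ = 16×1.707×10^7/(π×102.6) = 847000 mm³.
d = 94.62 mm.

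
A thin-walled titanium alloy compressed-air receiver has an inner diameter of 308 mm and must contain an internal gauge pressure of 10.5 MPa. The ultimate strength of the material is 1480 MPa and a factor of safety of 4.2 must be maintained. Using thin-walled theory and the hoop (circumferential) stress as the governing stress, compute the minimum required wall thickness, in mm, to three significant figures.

t = 4.59 mm

σ_allow = 1480/4.2 = 352.4 MPa.
Hoop stress σ_h = pD/(2t), so t = pD/(2σ_allow) = 10.5×308/(2×352.4) = 4.589 mm.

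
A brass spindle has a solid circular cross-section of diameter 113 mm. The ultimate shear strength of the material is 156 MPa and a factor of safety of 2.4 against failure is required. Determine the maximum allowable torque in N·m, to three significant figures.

T_allow = 18400 N·m

τ_allow = 156/2.4 = 65.00 MPa.
For a solid shaft T_allow = τ_allow·πd³/16; πd³/16 = π×113³/16 = 283300 mm³.
T_allow = 65.00×283300 = 1.842×10^7 N·mm = 18420 N·m.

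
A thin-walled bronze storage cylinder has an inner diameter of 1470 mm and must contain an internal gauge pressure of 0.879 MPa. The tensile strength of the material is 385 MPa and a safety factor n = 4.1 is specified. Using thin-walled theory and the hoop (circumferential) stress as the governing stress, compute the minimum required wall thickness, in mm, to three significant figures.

t = 6.88 mm

σ_allow = 385/4.1 = 93.90 MPa.
Hoop stress σ_h = pD/(2t), so t = pD/(2σ_allow) = 0.879×1470/(2×93.90) = 6.880 mm.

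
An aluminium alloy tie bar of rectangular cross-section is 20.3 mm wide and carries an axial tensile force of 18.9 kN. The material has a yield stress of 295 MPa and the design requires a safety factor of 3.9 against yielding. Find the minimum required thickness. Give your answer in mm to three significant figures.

σ_allow = 295/3.9 = 75.64 MPa.
Required area A = F/σ_allow = 18900/75.64 = 249.9 mm².
t = A/w = 249.9/20.3 = 12.31 mm.

t = 12.3 mm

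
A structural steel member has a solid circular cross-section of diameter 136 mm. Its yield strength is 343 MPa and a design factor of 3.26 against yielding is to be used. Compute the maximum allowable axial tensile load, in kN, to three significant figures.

F_allow = 1530 kN

σ_allow = 343/3.26 = 105.2 MPa.
A = πd²/4 = π×136²/4 = 14530 mm².
F_allow = σ_allow × A = 105.2×14530 = 1.528×10^6 N.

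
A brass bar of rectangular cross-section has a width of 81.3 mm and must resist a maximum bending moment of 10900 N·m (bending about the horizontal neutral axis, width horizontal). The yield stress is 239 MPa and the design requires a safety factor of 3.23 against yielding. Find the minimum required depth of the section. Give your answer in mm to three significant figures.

σ_allow = 239/3.23 = 73.99 MPa.
For a rectangular section σ = 6M/(bh²), so h² = 6M/(b σ_allow) = 6×1.0900×10^7/(81.3×73.99) = 10870 mm².
h = 104.3 mm.

h = 104 mm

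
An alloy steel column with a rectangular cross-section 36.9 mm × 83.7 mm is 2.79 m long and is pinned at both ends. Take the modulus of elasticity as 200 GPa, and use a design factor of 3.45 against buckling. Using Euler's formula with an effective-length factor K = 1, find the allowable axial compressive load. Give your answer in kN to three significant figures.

P_allow = 25.8 kN

Buckling occurs about the weak axis: I_min = h·b³/12 = 83.7×36.9³/12 = 350400 mm⁴ (b = 36.9 mm is the smaller dimension).
Effective length L_e = KL = 1×2.79 m = 2790 mm.
Euler critical load P_cr = π²EI/L_e² = π²×200000×350400/2790² = 88870 N.
P_allow = P_cr/n = 88870/3.45 = 25760 N.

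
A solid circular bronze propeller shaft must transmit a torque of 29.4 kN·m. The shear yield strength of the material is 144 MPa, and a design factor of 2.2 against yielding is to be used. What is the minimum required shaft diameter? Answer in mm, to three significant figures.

d = 132 mm

Allowable shear stress τ_allow = 144/2.2 = 65.45 MPa.
For a solid shaft τ = 16T/(πd³), so d³ = 16T/(π τ_allow) = 16×2.9400×10^7/(π×65.45) = 2.288×10^6 mm³.
d = (2.288×10^6)^(1/3) = 131.8 mm.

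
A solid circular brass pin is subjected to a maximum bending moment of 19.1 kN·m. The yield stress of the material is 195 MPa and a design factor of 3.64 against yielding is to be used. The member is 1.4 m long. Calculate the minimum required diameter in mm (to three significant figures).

d = 154 mm

σ_allow = 195/3.64 = 53.57 MPa.
For a solid circular section σ = 32M/(πd³), so d³ = 32M/(π σ_allow) = 32×1.9100×10^7/(π×53.57) = 3.632×10^6 mm³.
d = 153.7 mm.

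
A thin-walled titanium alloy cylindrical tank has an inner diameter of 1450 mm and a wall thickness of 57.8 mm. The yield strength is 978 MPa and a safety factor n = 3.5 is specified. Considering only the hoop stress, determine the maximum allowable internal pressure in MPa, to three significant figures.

σ_allow = 978/3.5 = 279.4 MPa.
σ_h = pD/(2t) → p_allow = 2σ_allow t/D = 2×279.4×57.8/1450 = 22.28 MPa.

p_allow = 22.3 MPa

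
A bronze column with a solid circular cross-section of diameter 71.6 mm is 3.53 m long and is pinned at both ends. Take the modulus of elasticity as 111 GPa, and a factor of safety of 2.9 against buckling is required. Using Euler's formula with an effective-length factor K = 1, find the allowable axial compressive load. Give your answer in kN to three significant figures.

P_allow = 39.1 kN

I = πd⁴/64 = π×71.6⁴/64 = 1.290×10^6 mm⁴.
Effective length L_e = KL = 1×3.53 m = 3530 mm.
Euler critical load P_cr = π²EI/L_e² = π²×111000×1.290×10^6/3530² = 113400 N.
P_allow = P_cr/n = 113400/2.9 = 39110 N.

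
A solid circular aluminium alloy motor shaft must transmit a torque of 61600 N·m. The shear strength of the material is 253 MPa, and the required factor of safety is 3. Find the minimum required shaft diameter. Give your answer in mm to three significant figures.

Allowable shear stress τ_allow = 253/3 = 84.33 MPa.
For a solid shaft τ = 16T/(πd³), so d³ = 16T/(π τ_allow) = 16×6.1600×10^7/(π×84.33) = 3.720×10^6 mm³.
d = (3.720×10^6)^(1/3) = 154.9 mm.

d = 155 mm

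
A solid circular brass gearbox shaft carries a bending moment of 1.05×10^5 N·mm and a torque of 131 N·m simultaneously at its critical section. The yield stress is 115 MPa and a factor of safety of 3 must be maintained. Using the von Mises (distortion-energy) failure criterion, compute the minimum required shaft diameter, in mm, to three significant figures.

d = 34.5 mm

σ_allow = σ_y/n = 115/3 = 38.33 MPa.
For a solid shaft σ_b = 32M/(πd³) and τ = 16T/(πd³), so the von Mises stress is σ' = (16/πd³)·√(4M²+3T²).
√(4M²+3T²) = √(4×(105000)² + 3×(131000)²) = 309200 N·mm.
d³ = 16×309200/(π×38.33) = 41080 mm³.
d = 34.50 mm.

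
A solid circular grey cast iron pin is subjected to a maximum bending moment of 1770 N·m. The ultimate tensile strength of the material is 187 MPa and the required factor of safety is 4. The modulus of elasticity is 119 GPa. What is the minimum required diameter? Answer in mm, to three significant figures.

σ_allow = 187/4 = 46.75 MPa.
For a solid circular section σ = 32M/(πd³), so d³ = 32M/(π σ_allow) = 32×1770000/(π×46.75) = 385600 mm³.
d = 72.79 mm.

d = 72.8 mm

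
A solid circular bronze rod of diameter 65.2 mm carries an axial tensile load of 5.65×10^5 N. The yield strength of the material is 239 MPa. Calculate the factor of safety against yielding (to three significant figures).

A = πd²/4 = 3339 mm².
σ = F/A = 565000/3339 = 169.2 MPa.
n = 239/169.2 = 1.412.

n = 1.41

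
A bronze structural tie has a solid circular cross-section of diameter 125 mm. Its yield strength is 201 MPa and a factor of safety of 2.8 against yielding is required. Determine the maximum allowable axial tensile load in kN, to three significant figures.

F_allow = 881 kN

σ_allow = 201/2.8 = 71.79 MPa.
A = πd²/4 = π×125²/4 = 12270 mm².
F_allow = σ_allow × A = 71.79×12270 = 880900 N.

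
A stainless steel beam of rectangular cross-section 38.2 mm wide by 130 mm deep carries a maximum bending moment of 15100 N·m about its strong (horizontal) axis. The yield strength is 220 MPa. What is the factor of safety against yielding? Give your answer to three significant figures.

n = 1.57

Section modulus S = bh²/6 = 38.2×130²/6 = 107600 mm³.
σ = M/S = 1.5100×10^7/107600 = 140.3 MPa.
n = 220/140.3 = 1.568.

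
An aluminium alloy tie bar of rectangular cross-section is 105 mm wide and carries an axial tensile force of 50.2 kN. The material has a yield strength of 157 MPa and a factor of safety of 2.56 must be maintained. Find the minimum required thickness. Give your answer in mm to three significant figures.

t = 7.80 mm

σ_allow = 157/2.56 = 61.33 MPa.
Required area A = F/σ_allow = 50200/61.33 = 818.5 mm².
t = A/w = 818.5/105 = 7.796 mm.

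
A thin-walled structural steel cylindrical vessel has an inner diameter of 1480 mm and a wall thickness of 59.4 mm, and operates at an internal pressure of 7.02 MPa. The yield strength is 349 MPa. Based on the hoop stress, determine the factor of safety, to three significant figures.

n = 3.99

σ_h = pD/(2t) = 7.02×1480/(2×59.4) = 87.45 MPa.
n = 349/87.45 = 3.991.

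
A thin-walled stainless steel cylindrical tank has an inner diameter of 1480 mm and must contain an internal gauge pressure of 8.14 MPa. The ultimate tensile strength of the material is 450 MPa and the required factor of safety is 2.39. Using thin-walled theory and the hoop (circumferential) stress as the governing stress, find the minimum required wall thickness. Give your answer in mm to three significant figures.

t = 32.0 mm

σ_allow = 450/2.39 = 188.3 MPa.
Hoop stress σ_h = pD/(2t), so t = pD/(2σ_allow) = 8.14×1480/(2×188.3) = 31.99 mm.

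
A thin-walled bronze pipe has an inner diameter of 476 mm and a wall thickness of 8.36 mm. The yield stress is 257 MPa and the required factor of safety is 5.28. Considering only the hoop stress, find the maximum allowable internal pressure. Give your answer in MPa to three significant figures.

σ_allow = 257/5.28 = 48.67 MPa.
σ_h = pD/(2t) → p_allow = 2σ_allow t/D = 2×48.67×8.36/476 = 1.710 MPa.

p_allow = 1.71 MPa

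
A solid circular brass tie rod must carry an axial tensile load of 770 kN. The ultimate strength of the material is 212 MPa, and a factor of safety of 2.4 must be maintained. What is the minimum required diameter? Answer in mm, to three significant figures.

d = 105 mm

Allowable stress σ_allow = 212/2.4 = 88.33 MPa.
Required area A = F/σ_allow = 770000/88.33 = 8717 mm².
A = πd²/4 → d = √(4A/π) = 105.4 mm.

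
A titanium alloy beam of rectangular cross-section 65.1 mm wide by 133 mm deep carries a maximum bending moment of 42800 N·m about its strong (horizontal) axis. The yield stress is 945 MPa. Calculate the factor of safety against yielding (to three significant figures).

Section modulus S = bh²/6 = 65.1×133²/6 = 191900 mm³.
σ = M/S = 4.2800×10^7/191900 = 223.0 MPa.
n = 945/223.0 = 4.238.

n = 4.24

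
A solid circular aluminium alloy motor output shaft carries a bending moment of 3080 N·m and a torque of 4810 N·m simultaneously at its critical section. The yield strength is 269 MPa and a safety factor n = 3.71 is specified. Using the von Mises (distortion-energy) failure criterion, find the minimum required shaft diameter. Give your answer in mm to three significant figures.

σ_allow = σ_y/n = 269/3.71 = 72.51 MPa.
For a solid shaft σ_b = 32M/(πd³) and τ = 16T/(πd³), so the von Mises stress is σ' = (16/πd³)·√(4M²+3T²).
√(4M²+3T²) = √(4×(3.080×10^6)² + 3×(4.810×10^6)²) = 1.036×10^7 N·mm.
d³ = 16×1.036×10^7/(π×72.51) = 727800 mm³.
d = 89.95 mm.

d = 89.9 mm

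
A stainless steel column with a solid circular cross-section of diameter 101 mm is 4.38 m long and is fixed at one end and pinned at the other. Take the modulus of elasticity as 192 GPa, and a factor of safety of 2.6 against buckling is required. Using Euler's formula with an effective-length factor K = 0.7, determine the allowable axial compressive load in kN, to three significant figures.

P_allow = 396 kN

I = πd⁴/64 = π×101⁴/64 = 5.108×10^6 mm⁴.
Effective length L_e = KL = 0.7×4.38 m = 3066 mm.
Euler critical load P_cr = π²EI/L_e² = π²×192000×5.108×10^6/3066² = 1.030×10^6 N.
P_allow = P_cr/n = 1.030×10^6/2.6 = 396000 N.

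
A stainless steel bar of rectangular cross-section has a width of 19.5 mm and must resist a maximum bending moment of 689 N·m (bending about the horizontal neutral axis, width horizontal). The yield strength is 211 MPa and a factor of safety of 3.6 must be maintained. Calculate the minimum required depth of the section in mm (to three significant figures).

σ_allow = 211/3.6 = 58.61 MPa.
For a rectangular section σ = 6M/(bh²), so h² = 6M/(b σ_allow) = 6×689000/(19.5×58.61) = 3617 mm².
h = 60.14 mm.

h = 60.1 mm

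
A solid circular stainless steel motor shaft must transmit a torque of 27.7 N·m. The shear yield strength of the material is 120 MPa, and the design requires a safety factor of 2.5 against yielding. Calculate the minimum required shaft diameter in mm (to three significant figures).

Allowable shear stress τ_allow = 120/2.5 = 48.00 MPa.
For a solid shaft τ = 16T/(πd³), so d³ = 16T/(π τ_allow) = 16×27700/(π×48.00) = 2939 mm³.
d = (2939)^(1/3) = 14.32 mm.

d = 14.3 mm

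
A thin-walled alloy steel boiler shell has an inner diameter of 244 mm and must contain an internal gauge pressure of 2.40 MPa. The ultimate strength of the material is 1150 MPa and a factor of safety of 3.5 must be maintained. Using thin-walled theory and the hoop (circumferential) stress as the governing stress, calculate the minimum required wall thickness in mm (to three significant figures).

t = 0.891 mm

σ_allow = 1150/3.5 = 328.6 MPa.
Hoop stress σ_h = pD/(2t), so t = pD/(2σ_allow) = 2.40×244/(2×328.6) = 0.8911 mm.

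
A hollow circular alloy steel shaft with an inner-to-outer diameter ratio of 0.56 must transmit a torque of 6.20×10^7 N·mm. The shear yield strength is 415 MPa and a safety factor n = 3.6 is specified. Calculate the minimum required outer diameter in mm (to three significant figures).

d_o = 145 mm

τ_allow = 415/3.6 = 115.3 MPa.
For a hollow shaft τ = 16T/[πd_o³(1−k⁴)] with k = 0.56, so 1−k⁴ = 0.9017.
d_o³ = 16T/[π τ_allow (1−k⁴)] = 16×6.2000×10^7/(π×115.3×0.9017) = 3.038×10^6 mm³.
d_o = 144.8 mm.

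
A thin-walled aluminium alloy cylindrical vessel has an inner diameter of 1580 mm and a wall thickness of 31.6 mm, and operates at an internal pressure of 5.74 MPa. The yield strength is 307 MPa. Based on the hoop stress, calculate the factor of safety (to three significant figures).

σ_h = pD/(2t) = 5.74×1580/(2×31.6) = 143.5 MPa.
n = 307/143.5 = 2.139.

n = 2.14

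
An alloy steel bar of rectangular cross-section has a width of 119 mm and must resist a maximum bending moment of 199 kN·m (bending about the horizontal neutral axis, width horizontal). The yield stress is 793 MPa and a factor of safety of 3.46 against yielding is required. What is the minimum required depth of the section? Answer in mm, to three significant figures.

σ_allow = 793/3.46 = 229.2 MPa.
For a rectangular section σ = 6M/(bh²), so h² = 6M/(b σ_allow) = 6×1.9900×10^8/(119×229.2) = 43780 mm².
h = 209.2 mm.

h = 209 mm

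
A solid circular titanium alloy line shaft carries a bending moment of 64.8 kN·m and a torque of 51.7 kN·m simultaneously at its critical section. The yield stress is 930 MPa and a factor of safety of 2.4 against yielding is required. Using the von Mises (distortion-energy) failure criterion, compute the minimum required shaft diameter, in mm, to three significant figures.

σ_allow = σ_y/n = 930/2.4 = 387.5 MPa.
For a solid shaft σ_b = 32M/(πd³) and τ = 16T/(πd³), so the von Mises stress is σ' = (16/πd³)·√(4M²+3T²).
√(4M²+3T²) = √(4×(6.480×10^7)² + 3×(5.170×10^7)²) = 1.575×10^8 N·mm.
d³ = 16×1.575×10^8/(π×387.5) = 2.070×10^6 mm³.
d = 127.5 mm.

d = 127 mm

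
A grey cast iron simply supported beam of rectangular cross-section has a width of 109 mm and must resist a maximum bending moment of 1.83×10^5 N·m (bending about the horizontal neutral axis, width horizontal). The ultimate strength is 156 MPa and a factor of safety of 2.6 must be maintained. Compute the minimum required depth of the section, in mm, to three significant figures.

h = 410 mm

σ_allow = 156/2.6 = 60.00 MPa.
For a rectangular section σ = 6M/(bh²), so h² = 6M/(b σ_allow) = 6×1.8300×10^8/(109×60.00) = 167900 mm².
h = 409.7 mm.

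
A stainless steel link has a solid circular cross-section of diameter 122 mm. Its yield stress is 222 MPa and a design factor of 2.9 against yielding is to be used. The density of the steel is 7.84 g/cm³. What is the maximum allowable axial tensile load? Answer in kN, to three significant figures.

F_allow = 895 kN

σ_allow = 222/2.9 = 76.55 MPa.
A = πd²/4 = π×122²/4 = 11690 mm².
F_allow = σ_allow × A = 76.55×11690 = 894900 N.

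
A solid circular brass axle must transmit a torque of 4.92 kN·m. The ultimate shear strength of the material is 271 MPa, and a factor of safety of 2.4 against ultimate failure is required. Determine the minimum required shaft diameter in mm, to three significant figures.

Allowable shear stress τ_allow = 271/2.4 = 112.9 MPa.
For a solid shaft τ = 16T/(πd³), so d³ = 16T/(π τ_allow) = 16×4920000/(π×112.9) = 221900 mm³.
d = (221900)^(1/3) = 60.54 mm.

d = 60.5 mm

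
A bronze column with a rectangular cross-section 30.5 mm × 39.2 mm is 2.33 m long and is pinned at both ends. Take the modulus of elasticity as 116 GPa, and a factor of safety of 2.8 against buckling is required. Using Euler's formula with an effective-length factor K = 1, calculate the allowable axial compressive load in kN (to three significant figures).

P_allow = 6.98 kN

Buckling occurs about the weak axis: I_min = h·b³/12 = 39.2×30.5³/12 = 92680 mm⁴ (b = 30.5 mm is the smaller dimension).
Effective length L_e = KL = 1×2.33 m = 2330 mm.
Euler critical load P_cr = π²EI/L_e² = π²×116000×92680/2330² = 19550 N.
P_allow = P_cr/n = 19550/2.8 = 6981 N.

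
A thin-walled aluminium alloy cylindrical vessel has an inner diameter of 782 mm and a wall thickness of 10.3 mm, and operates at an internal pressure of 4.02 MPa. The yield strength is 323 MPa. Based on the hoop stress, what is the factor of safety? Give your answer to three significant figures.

n = 2.12

σ_h = pD/(2t) = 4.02×782/(2×10.3) = 152.6 MPa.
n = 323/152.6 = 2.117.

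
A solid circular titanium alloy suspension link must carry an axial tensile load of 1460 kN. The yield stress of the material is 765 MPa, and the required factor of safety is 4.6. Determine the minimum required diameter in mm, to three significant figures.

d = 106 mm

Allowable stress σ_allow = 765/4.6 = 166.3 MPa.
Required area A = F/σ_allow = 1460000/166.3 = 8779 mm².
A = πd²/4 → d = √(4A/π) = 105.7 mm.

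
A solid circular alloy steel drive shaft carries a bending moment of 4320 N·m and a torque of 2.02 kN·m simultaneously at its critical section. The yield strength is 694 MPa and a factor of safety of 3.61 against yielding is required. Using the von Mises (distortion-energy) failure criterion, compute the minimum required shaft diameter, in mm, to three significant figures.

σ_allow = σ_y/n = 694/3.61 = 192.2 MPa.
For a solid shaft σ_b = 32M/(πd³) and τ = 16T/(πd³), so the von Mises stress is σ' = (16/πd³)·√(4M²+3T²).
√(4M²+3T²) = √(4×(4.320×10^6)² + 3×(2.020×10^6)²) = 9.322×10^6 N·mm.
d³ = 16×9.322×10^6/(π×192.2) = 246900 mm³.
d = 62.74 mm.

d = 62.7 mm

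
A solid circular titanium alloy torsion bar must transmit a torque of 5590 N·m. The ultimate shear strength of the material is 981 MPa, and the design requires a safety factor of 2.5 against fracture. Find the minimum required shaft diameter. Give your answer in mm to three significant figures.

d = 41.7 mm

Allowable shear stress τ_allow = 981/2.5 = 392.4 MPa.
For a solid shaft τ = 16T/(πd³), so d³ = 16T/(π τ_allow) = 16×5590000/(π×392.4) = 72550 mm³.
d = (72550)^(1/3) = 41.71 mm.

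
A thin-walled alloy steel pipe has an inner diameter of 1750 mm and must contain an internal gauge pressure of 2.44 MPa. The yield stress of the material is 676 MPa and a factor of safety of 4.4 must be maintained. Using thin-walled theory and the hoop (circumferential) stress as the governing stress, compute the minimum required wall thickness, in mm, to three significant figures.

t = 13.9 mm

σ_allow = 676/4.4 = 153.6 MPa.
Hoop stress σ_h = pD/(2t), so t = pD/(2σ_allow) = 2.44×1750/(2×153.6) = 13.90 mm.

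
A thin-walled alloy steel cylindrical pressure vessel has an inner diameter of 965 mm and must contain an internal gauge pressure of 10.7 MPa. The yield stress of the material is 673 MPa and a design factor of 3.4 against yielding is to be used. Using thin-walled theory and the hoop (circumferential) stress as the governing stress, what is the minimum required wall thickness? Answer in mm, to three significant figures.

σ_allow = 673/3.4 = 197.9 MPa.
Hoop stress σ_h = pD/(2t), so t = pD/(2σ_allow) = 10.7×965/(2×197.9) = 26.08 mm.

t = 26.1 mm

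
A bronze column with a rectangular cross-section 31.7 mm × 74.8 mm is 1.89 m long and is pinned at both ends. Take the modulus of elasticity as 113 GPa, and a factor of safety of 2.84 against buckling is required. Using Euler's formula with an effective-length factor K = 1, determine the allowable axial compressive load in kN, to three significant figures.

P_allow = 21.8 kN

Buckling occurs about the weak axis: I_min = h·b³/12 = 74.8×31.7³/12 = 198600 mm⁴ (b = 31.7 mm is the smaller dimension).
Effective length L_e = KL = 1×1.89 m = 1890 mm.
Euler critical load P_cr = π²EI/L_e² = π²×113000×198600/1890² = 61990 N.
P_allow = P_cr/n = 61990/2.84 = 21830 N.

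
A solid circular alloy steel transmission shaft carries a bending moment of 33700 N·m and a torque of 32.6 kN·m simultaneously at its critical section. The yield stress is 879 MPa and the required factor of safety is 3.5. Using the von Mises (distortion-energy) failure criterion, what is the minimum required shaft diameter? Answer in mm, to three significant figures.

d = 121 mm

σ_allow = σ_y/n = 879/3.5 = 251.1 MPa.
For a solid shaft σ_b = 32M/(πd³) and τ = 16T/(πd³), so the von Mises stress is σ' = (16/πd³)·√(4M²+3T²).
√(4M²+3T²) = √(4×(3.370×10^7)² + 3×(3.260×10^7)²) = 8.793×10^7 N·mm.
d³ = 16×8.793×10^7/(π×251.1) = 1.783×10^6 mm³.
d = 121.3 mm.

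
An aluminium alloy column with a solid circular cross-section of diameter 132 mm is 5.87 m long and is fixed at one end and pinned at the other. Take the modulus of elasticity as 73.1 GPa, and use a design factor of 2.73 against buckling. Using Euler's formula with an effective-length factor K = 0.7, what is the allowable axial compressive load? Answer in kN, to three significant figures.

P_allow = 233 kN

I = πd⁴/64 = π×132⁴/64 = 1.490×10^7 mm⁴.
Effective length L_e = KL = 0.7×5.87 m = 4109 mm.
Euler critical load P_cr = π²EI/L_e² = π²×73100×1.490×10^7/4109² = 636800 N.
P_allow = P_cr/n = 636800/2.73 = 233300 N.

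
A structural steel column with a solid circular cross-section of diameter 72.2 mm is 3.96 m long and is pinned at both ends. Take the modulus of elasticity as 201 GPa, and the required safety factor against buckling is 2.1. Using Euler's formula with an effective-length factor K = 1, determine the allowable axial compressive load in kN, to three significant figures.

I = πd⁴/64 = π×72.2⁴/64 = 1.334×10^6 mm⁴.
Effective length L_e = KL = 1×3.96 m = 3960 mm.
Euler critical load P_cr = π²EI/L_e² = π²×201000×1.334×10^6/3960² = 168700 N.
P_allow = P_cr/n = 168700/2.1 = 80350 N.

P_allow = 80.4 kN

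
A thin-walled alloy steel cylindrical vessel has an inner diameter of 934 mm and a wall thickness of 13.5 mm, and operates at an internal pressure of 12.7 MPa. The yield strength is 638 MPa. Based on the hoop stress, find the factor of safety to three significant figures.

n = 1.45

σ_h = pD/(2t) = 12.7×934/(2×13.5) = 439.3 MPa.
n = 638/439.3 = 1.452.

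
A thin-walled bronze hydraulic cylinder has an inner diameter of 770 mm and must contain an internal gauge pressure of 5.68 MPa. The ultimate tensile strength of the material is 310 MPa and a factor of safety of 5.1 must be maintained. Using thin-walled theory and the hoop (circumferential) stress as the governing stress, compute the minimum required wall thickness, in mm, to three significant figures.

σ_allow = 310/5.1 = 60.78 MPa.
Hoop stress σ_h = pD/(2t), so t = pD/(2σ_allow) = 5.68×770/(2×60.78) = 35.98 mm.

t = 36.0 mm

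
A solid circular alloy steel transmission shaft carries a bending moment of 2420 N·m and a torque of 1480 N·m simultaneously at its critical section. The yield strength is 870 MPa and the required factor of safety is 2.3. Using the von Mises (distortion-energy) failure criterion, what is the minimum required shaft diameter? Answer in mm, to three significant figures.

σ_allow = σ_y/n = 870/2.3 = 378.3 MPa.
For a solid shaft σ_b = 32M/(πd³) and τ = 16T/(πd³), so the von Mises stress is σ' = (16/πd³)·√(4M²+3T²).
√(4M²+3T²) = √(4×(2.420×10^6)² + 3×(1.480×10^6)²) = 5.477×10^6 N·mm.
d³ = 16×5.477×10^6/(π×378.3) = 73740 mm³.
d = 41.93 mm.

d = 41.9 mm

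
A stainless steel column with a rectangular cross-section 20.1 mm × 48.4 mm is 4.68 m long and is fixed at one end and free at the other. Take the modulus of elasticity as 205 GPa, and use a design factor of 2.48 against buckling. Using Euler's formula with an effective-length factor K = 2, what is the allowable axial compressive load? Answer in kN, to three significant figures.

P_allow = 0.305 kN

Buckling occurs about the weak axis: I_min = h·b³/12 = 48.4×20.1³/12 = 32750 mm⁴ (b = 20.1 mm is the smaller dimension).
Effective length L_e = KL = 2×4.68 m = 9360 mm.
Euler critical load P_cr = π²EI/L_e² = π²×205000×32750/9360² = 756.4 N.
P_allow = P_cr/n = 756.4/2.48 = 305.0 N.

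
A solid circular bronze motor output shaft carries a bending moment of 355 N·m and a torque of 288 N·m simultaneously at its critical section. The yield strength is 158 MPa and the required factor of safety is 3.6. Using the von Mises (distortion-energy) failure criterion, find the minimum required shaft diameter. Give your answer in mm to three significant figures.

d = 46.5 mm

σ_allow = σ_y/n = 158/3.6 = 43.89 MPa.
For a solid shaft σ_b = 32M/(πd³) and τ = 16T/(πd³), so the von Mises stress is σ' = (16/πd³)·√(4M²+3T²).
√(4M²+3T²) = √(4×(355000)² + 3×(288000)²) = 867700 N·mm.
d³ = 16×867700/(π×43.89) = 100700 mm³.
d = 46.52 mm.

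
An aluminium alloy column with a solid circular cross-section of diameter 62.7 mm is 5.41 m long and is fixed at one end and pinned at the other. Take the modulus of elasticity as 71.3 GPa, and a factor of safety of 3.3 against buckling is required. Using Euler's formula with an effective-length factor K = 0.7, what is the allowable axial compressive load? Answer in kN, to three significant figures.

P_allow = 11.3 kN

I = πd⁴/64 = π×62.7⁴/64 = 758600 mm⁴.
Effective length L_e = KL = 0.7×5.41 m = 3787 mm.
Euler critical load P_cr = π²EI/L_e² = π²×71300×758600/3787² = 37230 N.
P_allow = P_cr/n = 37230/3.3 = 11280 N.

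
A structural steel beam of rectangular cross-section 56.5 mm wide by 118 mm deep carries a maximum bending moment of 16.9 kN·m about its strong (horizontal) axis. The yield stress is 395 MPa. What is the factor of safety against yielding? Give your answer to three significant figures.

Section modulus S = bh²/6 = 56.5×118²/6 = 131100 mm³.
σ = M/S = 1.6900×10^7/131100 = 128.9 MPa.
n = 395/128.9 = 3.065.

n = 3.06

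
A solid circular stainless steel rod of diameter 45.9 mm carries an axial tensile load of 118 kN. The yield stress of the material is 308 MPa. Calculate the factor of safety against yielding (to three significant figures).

A = πd²/4 = 1655 mm².
σ = F/A = 118000/1655 = 71.31 MPa.
n = 308/71.31 = 4.319.

n = 4.32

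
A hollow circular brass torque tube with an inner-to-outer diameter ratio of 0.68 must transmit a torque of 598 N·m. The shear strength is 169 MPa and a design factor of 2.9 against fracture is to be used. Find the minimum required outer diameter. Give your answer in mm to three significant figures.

τ_allow = 169/2.9 = 58.28 MPa.
For a hollow shaft τ = 16T/[πd_o³(1−k⁴)] with k = 0.68, so 1−k⁴ = 0.7862.
d_o³ = 16T/[π τ_allow (1−k⁴)] = 16×598000/(π×58.28×0.7862) = 66470 mm³.
d_o = 40.51 mm.

d_o = 40.5 mm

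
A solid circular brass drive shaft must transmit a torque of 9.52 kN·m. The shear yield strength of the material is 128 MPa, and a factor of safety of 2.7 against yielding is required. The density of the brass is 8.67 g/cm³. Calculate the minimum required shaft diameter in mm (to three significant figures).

d = 101 mm

Allowable shear stress τ_allow = 128/2.7 = 47.41 MPa.
For a solid shaft τ = 16T/(πd³), so d³ = 16T/(π τ_allow) = 16×9520000/(π×47.41) = 1.023×10^6 mm³.
d = (1.023×10^6)^(1/3) = 100.8 mm.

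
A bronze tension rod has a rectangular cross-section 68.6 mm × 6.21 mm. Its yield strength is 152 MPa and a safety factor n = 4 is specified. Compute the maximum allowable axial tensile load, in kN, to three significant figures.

σ_allow = 152/4 = 38.00 MPa.
A = 68.6×6.21 = 426.0 mm².
F_allow = σ_allow × A = 38.00×426.0 = 16190 N.

F_allow = 16.2 kN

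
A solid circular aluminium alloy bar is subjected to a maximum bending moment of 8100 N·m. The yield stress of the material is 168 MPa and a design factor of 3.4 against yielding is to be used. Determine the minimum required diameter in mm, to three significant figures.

σ_allow = 168/3.4 = 49.41 MPa.
For a solid circular section σ = 32M/(πd³), so d³ = 32M/(π σ_allow) = 32×8100000/(π×49.41) = 1.670×10^6 mm³.
d = 118.6 mm.

d = 119 mm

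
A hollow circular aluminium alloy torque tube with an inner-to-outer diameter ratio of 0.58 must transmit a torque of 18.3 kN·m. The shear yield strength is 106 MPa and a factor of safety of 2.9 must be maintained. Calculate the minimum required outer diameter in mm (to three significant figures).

d_o = 142 mm

τ_allow = 106/2.9 = 36.55 MPa.
For a hollow shaft τ = 16T/[πd_o³(1−k⁴)] with k = 0.58, so 1−k⁴ = 0.8868.
d_o³ = 16T/[π τ_allow (1−k⁴)] = 16×1.8300×10^7/(π×36.55×0.8868) = 2.875×10^6 mm³.
d_o = 142.2 mm.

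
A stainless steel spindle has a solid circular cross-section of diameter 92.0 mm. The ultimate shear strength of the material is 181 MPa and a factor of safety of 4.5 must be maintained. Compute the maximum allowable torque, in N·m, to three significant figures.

T_allow = 6150 N·m

τ_allow = 181/4.5 = 40.22 MPa.
For a solid shaft T_allow = τ_allow·πd³/16; πd³/16 = π×92.0³/16 = 152900 mm³.
T_allow = 40.22×152900 = 6.150×10^6 N·mm = 6150 N·m.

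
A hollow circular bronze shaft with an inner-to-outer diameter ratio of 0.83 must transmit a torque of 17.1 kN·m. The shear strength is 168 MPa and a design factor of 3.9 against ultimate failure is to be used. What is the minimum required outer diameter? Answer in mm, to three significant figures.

d_o = 157 mm

τ_allow = 168/3.9 = 43.08 MPa.
For a hollow shaft τ = 16T/[πd_o³(1−k⁴)] with k = 0.83, so 1−k⁴ = 0.5254.
d_o³ = 16T/[π τ_allow (1−k⁴)] = 16×1.7100×10^7/(π×43.08×0.5254) = 3.848×10^6 mm³.
d_o = 156.7 mm.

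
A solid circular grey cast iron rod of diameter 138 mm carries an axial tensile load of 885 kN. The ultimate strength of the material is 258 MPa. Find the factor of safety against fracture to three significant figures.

A = πd²/4 = 14960 mm².
σ = F/A = 885000/14960 = 59.17 MPa.
n = 258/59.17 = 4.360.

n = 4.36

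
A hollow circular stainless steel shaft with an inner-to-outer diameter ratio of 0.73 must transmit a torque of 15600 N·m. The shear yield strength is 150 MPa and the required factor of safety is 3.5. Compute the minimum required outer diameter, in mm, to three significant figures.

d_o = 137 mm

τ_allow = 150/3.5 = 42.86 MPa.
For a hollow shaft τ = 16T/[πd_o³(1−k⁴)] with k = 0.73, so 1−k⁴ = 0.7160.
d_o³ = 16T/[π τ_allow (1−k⁴)] = 16×1.5600×10^7/(π×42.86×0.7160) = 2.589×10^6 mm³.
d_o = 137.3 mm.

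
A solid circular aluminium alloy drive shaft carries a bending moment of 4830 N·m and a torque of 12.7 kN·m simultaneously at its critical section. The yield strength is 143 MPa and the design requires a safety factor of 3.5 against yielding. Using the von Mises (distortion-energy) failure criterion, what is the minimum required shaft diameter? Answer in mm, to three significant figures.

d = 144 mm

σ_allow = σ_y/n = 143/3.5 = 40.86 MPa.
For a solid shaft σ_b = 32M/(πd³) and τ = 16T/(πd³), so the von Mises stress is σ' = (16/πd³)·√(4M²+3T²).
√(4M²+3T²) = √(4×(4.830×10^6)² + 3×(1.270×10^7)²) = 2.402×10^7 N·mm.
d³ = 16×2.402×10^7/(π×40.86) = 2.995×10^6 mm³.
d = 144.1 mm.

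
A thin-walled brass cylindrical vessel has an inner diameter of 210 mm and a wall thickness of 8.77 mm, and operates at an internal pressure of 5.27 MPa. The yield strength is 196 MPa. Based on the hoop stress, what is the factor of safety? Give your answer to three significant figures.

n = 3.11

σ_h = pD/(2t) = 5.27×210/(2×8.77) = 63.10 MPa.
n = 196/63.10 = 3.106.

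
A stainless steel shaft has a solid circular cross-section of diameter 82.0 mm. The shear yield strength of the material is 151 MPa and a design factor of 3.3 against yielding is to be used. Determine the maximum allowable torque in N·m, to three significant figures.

T_allow = 4950 N·m

τ_allow = 151/3.3 = 45.76 MPa.
For a solid shaft T_allow = τ_allow·πd³/16; πd³/16 = π×82.0³/16 = 108300 mm³.
T_allow = 45.76×108300 = 4.954×10^6 N·mm = 4954 N·m.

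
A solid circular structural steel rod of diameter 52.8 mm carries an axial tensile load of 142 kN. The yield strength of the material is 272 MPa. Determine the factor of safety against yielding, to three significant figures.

A = πd²/4 = 2190 mm².
σ = F/A = 142000/2190 = 64.85 MPa.
n = 272/64.85 = 4.194.

n = 4.19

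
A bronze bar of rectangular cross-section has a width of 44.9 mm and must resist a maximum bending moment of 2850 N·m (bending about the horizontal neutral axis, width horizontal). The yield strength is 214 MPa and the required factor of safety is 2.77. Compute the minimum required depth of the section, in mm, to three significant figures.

σ_allow = 214/2.77 = 77.26 MPa.
For a rectangular section σ = 6M/(bh²), so h² = 6M/(b σ_allow) = 6×2850000/(44.9×77.26) = 4930 mm².
h = 70.21 mm.

h = 70.2 mm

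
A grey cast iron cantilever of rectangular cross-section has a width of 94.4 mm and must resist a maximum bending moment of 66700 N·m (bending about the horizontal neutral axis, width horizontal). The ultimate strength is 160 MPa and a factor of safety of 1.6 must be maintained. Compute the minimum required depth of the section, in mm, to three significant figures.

σ_allow = 160/1.6 = 100.0 MPa.
For a rectangular section σ = 6M/(bh²), so h² = 6M/(b σ_allow) = 6×6.6700×10^7/(94.4×100.0) = 42390 mm².
h = 205.9 mm.

h = 206 mm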